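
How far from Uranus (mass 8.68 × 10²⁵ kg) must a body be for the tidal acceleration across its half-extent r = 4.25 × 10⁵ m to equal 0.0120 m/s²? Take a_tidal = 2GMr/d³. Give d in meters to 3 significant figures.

2GMr/d³ = a_tidal  ⇒  d = (2GMr / a_tidal)^(1/3)
d = (2 × 6.674×10⁻¹¹ × (8.68 × 10²⁵) × (4.25 × 10⁵) / (0.0120))^(1/3)
  = 7.43 × 10⁷ m

7.43 × 10⁷ m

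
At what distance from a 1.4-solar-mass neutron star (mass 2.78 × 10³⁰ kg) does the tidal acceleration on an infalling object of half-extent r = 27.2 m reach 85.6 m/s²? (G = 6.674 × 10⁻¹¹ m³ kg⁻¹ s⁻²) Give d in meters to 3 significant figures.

4.90 × 10⁶ m

2GMr/d³ = a_tidal  ⇒  d = (2GMr / a_tidal)^(1/3)
d = (2 × 6.674×10⁻¹¹ × (2.78 × 10³⁰) × (27.2) / (85.6))^(1/3)
  = 4.90 × 10⁶ m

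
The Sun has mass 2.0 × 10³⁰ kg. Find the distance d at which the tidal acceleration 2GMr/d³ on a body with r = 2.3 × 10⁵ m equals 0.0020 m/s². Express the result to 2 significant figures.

3.1 × 10⁹ m

2GMr/d³ = a_tidal  ⇒  d = (2GMr / a_tidal)^(1/3)
d = (2 × 6.674×10⁻¹¹ × (2.0 × 10³⁰) × (2.3 × 10⁵) / (0.0020))^(1/3)
  = 3.1 × 10⁹ m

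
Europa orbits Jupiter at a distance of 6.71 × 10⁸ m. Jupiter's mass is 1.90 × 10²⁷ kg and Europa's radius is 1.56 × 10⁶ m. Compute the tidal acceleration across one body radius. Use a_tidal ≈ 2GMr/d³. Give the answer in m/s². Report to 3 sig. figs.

Differencing GM/(d−r)² and GM/d² to first order in r/d gives 2GMr/d³.
a_tidal = 2GMr/d³
        = 2 × (6.674 × 10⁻¹¹) × (1.90 × 10²⁷) × (1.56 × 10⁶) / (6.71 × 10⁸)³
        = 1.31 × 10⁻³ m/s²

1.31 × 10⁻³ m/s²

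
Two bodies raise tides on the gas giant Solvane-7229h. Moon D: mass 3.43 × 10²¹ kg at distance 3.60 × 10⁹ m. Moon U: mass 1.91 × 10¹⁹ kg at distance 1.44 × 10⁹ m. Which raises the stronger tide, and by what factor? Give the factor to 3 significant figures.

Moon D, by a factor of ≈ 11.5

Tidal acceleration ∝ M/d³, so compare M/d³ for each.
Moon D: (3.43 × 10²¹) / (3.60 × 10⁹)³ = 7.352 × 10⁻⁸
Moon U: (1.91 × 10¹⁹) / (1.44 × 10⁹)³ = 6.397 × 10⁻⁹
Ratio (larger/smaller) = 11.5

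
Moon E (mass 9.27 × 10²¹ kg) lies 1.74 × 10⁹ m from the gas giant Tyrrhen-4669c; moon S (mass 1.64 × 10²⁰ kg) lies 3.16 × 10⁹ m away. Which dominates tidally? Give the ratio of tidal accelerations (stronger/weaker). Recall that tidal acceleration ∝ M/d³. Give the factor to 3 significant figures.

Tidal stretch scales as M/d³; compute that for each body.
Moon E: (9.27 × 10²¹) / (1.74 × 10⁹)³ = 1.760 × 10⁻⁶
Moon S: (1.64 × 10²⁰) / (3.16 × 10⁹)³ = 5.197 × 10⁻⁹
Ratio (larger/smaller) = 339

Moon E, by a factor of ≈ 339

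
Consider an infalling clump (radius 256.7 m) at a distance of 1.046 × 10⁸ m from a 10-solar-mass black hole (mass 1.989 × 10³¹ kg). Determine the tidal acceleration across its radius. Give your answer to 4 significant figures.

5.955 × 10⁻¹ m/s²

a_tidal = 2GMr/d³
        = 2 × (6.674 × 10⁻¹¹) × (1.989 × 10³¹) × (256.7) / (1.046 × 10⁸)³
        = 5.955 × 10⁻¹ m/s²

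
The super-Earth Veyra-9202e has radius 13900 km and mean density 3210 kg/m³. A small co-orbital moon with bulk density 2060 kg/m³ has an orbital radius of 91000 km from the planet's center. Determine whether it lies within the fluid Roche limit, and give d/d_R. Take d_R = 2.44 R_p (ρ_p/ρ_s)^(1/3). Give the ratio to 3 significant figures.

d_R = 2.44 × (13900 km) × (3210/2060)^(1/3) = 39320 km
d/d_R = (91000) / (39320) = 2.31
Since d/d_R > 1, the body is outside the Roche limit.

outside; d/d_R ≈ 2.31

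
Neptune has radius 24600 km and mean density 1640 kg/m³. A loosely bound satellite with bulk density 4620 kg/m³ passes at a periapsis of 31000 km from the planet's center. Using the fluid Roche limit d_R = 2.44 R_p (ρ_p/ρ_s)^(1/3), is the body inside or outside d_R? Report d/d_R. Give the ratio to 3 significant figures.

d_R = 2.44 × (24600 km) × (1640/4620)^(1/3) = 42500 km
d/d_R = (31000) / (42500) = 0.729
Since d/d_R < 1, the body is inside the Roche limit.

inside; d/d_R ≈ 0.729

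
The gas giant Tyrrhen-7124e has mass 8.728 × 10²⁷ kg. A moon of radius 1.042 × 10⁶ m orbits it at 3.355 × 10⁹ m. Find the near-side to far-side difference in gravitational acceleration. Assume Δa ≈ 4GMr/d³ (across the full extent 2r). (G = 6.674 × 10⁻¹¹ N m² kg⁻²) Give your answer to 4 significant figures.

6.429 × 10⁻⁵ m/s²

The field gradient is 2GM/d³; across the full diameter 2r the difference is 4GMr/d³.
a_tidal = 4GMr/d³
        = 4 × (6.674 × 10⁻¹¹) × (8.728 × 10²⁷) × (1.042 × 10⁶) / (3.355 × 10⁹)³
        = 6.429 × 10⁻⁵ m/s²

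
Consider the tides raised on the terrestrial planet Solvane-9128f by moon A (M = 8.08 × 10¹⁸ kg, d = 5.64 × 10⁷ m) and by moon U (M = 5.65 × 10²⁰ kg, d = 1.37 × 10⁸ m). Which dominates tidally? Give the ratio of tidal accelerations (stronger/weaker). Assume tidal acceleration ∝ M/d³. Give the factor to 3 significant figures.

Moon U, by a factor of ≈ 4.88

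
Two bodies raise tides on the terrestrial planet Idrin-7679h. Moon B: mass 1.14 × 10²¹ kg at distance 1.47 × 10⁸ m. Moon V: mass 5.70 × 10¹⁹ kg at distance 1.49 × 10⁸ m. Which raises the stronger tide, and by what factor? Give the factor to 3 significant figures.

Tidal acceleration ∝ M/d³, so compare M/d³ for each.
Moon B: (1.14 × 10²¹) / (1.47 × 10⁸)³ = 3.589 × 10⁻⁴
Moon V: (5.70 × 10¹⁹) / (1.49 × 10⁸)³ = 1.723 × 10⁻⁵
Ratio (larger/smaller) = 20.8

Moon B, by a factor of ≈ 20.8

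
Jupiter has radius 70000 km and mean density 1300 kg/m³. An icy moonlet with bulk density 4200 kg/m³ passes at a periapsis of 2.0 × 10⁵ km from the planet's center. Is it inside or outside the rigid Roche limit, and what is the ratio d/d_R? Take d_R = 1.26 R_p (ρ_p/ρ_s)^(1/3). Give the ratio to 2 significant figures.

outside; d/d_R ≈ 3.4

d_R = 1.26 × (70000 km) × (1300/4200)^(1/3) = 59660 km
d/d_R = (2.0 × 10⁵) / (59660) = 3.4
Since d/d_R > 1, the body is outside the Roche limit.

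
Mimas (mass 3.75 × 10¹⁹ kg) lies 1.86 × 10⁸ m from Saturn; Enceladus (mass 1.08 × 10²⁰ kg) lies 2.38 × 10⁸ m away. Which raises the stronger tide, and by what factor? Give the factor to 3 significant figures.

Tidal stretch scales as M/d³; compute that for each body.
Mimas: (3.75 × 10¹⁹) / (1.86 × 10⁸)³ = 5.828 × 10⁻⁶
Enceladus: (1.08 × 10²⁰) / (2.38 × 10⁸)³ = 8.011 × 10⁻⁶
Ratio (larger/smaller) = 1.37

Enceladus, by a factor of ≈ 1.37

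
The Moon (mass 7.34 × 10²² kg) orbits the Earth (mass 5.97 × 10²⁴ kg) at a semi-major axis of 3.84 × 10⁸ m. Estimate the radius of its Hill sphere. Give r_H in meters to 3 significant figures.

r_H ≈ a (m/3M)^(1/3)
    = (3.84 × 10⁸) × (7.34 × 10²² / (3 × 5.97 × 10²⁴))^(1/3)
    = 6.15 × 10⁷ m

6.15 × 10⁷ m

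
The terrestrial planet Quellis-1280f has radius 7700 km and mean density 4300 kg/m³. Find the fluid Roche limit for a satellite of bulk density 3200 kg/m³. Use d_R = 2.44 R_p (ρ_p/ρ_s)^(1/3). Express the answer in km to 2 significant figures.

d_R = 2.44 × 7700 km × (4300/3200)^(1/3)
    = 21000 km

21000 km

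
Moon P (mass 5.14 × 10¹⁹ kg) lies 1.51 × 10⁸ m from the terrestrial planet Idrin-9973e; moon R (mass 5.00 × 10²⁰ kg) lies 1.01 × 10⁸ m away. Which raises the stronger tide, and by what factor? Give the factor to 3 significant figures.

Moon R, by a factor of ≈ 32.5

Compare M/d³ for the two perturbers:
Moon P: (5.14 × 10¹⁹) / (1.51 × 10⁸)³ = 1.493 × 10⁻⁵
Moon R: (5.00 × 10²⁰) / (1.01 × 10⁸)³ = 4.853 × 10⁻⁴
Ratio (larger/smaller) = 32.5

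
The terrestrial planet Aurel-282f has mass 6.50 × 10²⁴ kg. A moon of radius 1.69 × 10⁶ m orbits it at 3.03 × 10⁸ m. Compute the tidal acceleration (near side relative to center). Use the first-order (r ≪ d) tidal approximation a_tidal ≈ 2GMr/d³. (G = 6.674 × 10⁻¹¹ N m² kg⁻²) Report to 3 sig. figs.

5.27 × 10⁻⁵ m/s²

a_tidal = 2GMr/d³
        = 2 × (6.674 × 10⁻¹¹) × (6.50 × 10²⁴) × (1.69 × 10⁶) / (3.03 × 10⁸)³
        = 5.27 × 10⁻⁵ m/s²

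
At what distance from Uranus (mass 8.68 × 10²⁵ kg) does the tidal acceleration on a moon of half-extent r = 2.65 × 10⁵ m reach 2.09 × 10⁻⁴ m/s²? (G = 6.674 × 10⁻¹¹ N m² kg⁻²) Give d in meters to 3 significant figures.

2.45 × 10⁸ m

2GMr/d³ = a_tidal  ⇒  d = (2GMr / a_tidal)^(1/3)
d = (2 × 6.674×10⁻¹¹ × (8.68 × 10²⁵) × (2.65 × 10⁵) / (2.09 × 10⁻⁴))^(1/3)
  = 2.45 × 10⁸ m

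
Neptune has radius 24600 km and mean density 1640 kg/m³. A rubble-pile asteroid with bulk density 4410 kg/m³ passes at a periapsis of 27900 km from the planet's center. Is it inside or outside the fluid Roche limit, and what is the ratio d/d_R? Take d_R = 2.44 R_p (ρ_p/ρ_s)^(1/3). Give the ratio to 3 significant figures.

d_R = 2.44 × (24600 km) × (1640/4410)^(1/3) = 43160 km
d/d_R = (27900) / (43160) = 0.646
Since d/d_R < 1, the body is inside the Roche limit.

inside; d/d_R ≈ 0.646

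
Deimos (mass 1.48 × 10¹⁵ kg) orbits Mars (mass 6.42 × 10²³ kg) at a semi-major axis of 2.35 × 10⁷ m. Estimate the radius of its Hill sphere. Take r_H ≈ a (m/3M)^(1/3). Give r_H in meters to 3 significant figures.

2.15 × 10⁴ m

r_H ≈ a (m/3M)^(1/3)
    = (2.35 × 10⁷) × (1.48 × 10¹⁵ / (3 × 6.42 × 10²³))^(1/3)
    = 2.15 × 10⁴ m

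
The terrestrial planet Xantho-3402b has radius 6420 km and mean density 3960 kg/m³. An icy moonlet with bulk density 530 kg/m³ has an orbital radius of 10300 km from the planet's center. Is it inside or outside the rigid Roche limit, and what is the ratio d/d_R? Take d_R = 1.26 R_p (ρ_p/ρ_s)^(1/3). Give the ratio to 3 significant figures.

inside; d/d_R ≈ 0.651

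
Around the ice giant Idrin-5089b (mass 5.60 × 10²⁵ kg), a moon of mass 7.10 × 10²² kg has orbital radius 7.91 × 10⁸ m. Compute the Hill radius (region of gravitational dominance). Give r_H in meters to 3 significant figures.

r_H ≈ a (m/3M)^(1/3)
    = (7.91 × 10⁸) × (7.10 × 10²² / (3 × 5.60 × 10²⁵))^(1/3)
    = 5.94 × 10⁷ m

5.94 × 10⁷ m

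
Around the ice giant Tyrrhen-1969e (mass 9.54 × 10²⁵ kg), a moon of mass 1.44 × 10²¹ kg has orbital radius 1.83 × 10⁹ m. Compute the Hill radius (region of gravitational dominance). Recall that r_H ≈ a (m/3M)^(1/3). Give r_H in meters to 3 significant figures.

r_H ≈ a (m/3M)^(1/3)
    = (1.83 × 10⁹) × (1.44 × 10²¹ / (3 × 9.54 × 10²⁵))^(1/3)
    = 3.14 × 10⁷ m

3.14 × 10⁷ m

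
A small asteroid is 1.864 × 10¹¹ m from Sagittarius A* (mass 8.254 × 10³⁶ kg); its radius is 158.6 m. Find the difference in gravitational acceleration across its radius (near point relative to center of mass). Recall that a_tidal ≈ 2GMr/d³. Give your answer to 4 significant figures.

2.698 × 10⁻⁵ m/s²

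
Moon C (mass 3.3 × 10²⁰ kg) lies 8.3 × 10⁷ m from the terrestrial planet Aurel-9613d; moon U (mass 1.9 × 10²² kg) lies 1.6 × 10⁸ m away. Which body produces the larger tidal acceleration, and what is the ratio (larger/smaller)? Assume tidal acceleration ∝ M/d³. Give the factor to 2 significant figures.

Moon U, by a factor of ≈ 8.0

The tide-raising term goes as M/d³ (the gradient of a 1/d² field).
Moon C: (3.3 × 10²⁰) / (8.3 × 10⁷)³ = 5.771 × 10⁻⁴
Moon U: (1.9 × 10²²) / (1.6 × 10⁸)³ = 4.639 × 10⁻³
Ratio (larger/smaller) = 8.0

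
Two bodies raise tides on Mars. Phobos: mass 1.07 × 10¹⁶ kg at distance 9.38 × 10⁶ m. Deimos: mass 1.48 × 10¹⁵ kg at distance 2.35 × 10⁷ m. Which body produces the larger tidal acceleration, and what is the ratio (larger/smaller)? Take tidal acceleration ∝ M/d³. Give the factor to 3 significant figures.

Compare M/d³ for the two perturbers:
Phobos: (1.07 × 10¹⁶) / (9.38 × 10⁶)³ = 1.297 × 10⁻⁵
Deimos: (1.48 × 10¹⁵) / (2.35 × 10⁷)³ = 1.140 × 10⁻⁷
Ratio (larger/smaller) = 114

Phobos, by a factor of ≈ 114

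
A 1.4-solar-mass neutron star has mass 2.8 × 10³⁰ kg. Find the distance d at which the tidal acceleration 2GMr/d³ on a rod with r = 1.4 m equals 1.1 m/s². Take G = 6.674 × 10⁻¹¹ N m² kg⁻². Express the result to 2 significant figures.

2GMr/d³ = a_tidal  ⇒  d = (2GMr / a_tidal)^(1/3)
d = (2 × 6.674×10⁻¹¹ × (2.8 × 10³⁰) × (1.4) / (1.1))^(1/3)
  = 7.8 × 10⁶ m

7.8 × 10⁶ m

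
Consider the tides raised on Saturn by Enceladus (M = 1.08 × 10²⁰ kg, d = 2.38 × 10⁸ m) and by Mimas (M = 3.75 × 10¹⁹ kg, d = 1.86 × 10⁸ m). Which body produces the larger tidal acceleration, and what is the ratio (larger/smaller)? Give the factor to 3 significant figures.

Enceladus, by a factor of ≈ 1.37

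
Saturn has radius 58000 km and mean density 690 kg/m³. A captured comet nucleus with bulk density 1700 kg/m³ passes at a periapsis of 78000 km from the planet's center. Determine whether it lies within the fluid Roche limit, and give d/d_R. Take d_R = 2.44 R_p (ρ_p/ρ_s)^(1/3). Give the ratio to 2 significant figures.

inside; d/d_R ≈ 0.74

d_R = 2.44 × (58000 km) × (690/1700)^(1/3) = 1.048 × 10⁵ km
d/d_R = (78000) / (1.048 × 10⁵) = 0.74
Since d/d_R < 1, the body is inside the Roche limit.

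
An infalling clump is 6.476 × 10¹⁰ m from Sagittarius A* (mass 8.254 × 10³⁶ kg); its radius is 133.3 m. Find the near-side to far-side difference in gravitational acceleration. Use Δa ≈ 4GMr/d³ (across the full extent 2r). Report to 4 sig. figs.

Δg = 4GMr/d³
   = 4 × (6.674 × 10⁻¹¹) × (8.254 × 10³⁶) × (133.3) / (6.476 × 10¹⁰)³
   = 1.081 × 10⁻³ m/s²

1.081 × 10⁻³ m/s²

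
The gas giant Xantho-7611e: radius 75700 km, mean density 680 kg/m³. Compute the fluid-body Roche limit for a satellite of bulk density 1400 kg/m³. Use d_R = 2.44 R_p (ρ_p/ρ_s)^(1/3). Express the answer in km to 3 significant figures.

1.45 × 10⁵ km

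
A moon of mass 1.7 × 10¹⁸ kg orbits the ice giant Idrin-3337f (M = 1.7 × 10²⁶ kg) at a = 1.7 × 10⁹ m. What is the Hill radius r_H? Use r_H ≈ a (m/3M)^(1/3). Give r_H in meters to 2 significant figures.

r_H ≈ a (m/3M)^(1/3)
    = (1.7 × 10⁹) × (1.7 × 10¹⁸ / (3 × 1.7 × 10²⁶))^(1/3)
    = 2.5 × 10⁶ m

2.5 × 10⁶ m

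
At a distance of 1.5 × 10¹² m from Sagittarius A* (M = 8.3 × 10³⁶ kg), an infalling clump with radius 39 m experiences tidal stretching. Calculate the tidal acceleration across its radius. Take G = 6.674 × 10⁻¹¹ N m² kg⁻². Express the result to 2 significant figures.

1.3 × 10⁻⁸ m/s²

a_tidal = 2GMr/d³
        = 2 × (6.674 × 10⁻¹¹) × (8.3 × 10³⁶) × (39) / (1.5 × 10¹²)³
        = 1.3 × 10⁻⁸ m/s²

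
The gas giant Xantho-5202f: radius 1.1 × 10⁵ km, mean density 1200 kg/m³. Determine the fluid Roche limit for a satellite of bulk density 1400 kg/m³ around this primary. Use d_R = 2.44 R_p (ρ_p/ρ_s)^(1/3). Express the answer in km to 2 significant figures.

2.5 × 10⁵ km

d_R = 2.44 × 1.1 × 10⁵ km × (1200/1400)^(1/3)
    = 2.5 × 10⁵ km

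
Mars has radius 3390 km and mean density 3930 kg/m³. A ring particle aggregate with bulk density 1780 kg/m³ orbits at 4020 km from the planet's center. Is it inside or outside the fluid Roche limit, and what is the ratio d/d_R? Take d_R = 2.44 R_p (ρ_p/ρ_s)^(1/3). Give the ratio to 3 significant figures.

inside; d/d_R ≈ 0.373

d_R = 2.44 × (3390 km) × (3930/1780)^(1/3) = 10770 km
d/d_R = (4020) / (10770) = 0.373
Since d/d_R < 1, the body is inside the Roche limit.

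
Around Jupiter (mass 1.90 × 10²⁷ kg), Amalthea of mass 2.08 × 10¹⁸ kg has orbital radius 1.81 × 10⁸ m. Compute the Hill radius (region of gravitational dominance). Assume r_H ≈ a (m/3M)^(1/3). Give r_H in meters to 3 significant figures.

r_H ≈ a (m/3M)^(1/3)
    = (1.81 × 10⁸) × (2.08 × 10¹⁸ / (3 × 1.90 × 10²⁷))^(1/3)
    = 1.29 × 10⁵ m

1.29 × 10⁵ m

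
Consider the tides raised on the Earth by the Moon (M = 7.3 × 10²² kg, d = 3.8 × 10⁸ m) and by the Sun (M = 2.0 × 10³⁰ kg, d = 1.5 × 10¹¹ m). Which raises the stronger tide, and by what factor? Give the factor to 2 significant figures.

Compare M/d³ for the two perturbers:
The Moon: (7.3 × 10²²) / (3.8 × 10⁸)³ = 1.330 × 10⁻³
The Sun: (2.0 × 10³⁰) / (1.5 × 10¹¹)³ = 5.926 × 10⁻⁴
Ratio (larger/smaller) = 2.2

The Moon, by a factor of ≈ 2.2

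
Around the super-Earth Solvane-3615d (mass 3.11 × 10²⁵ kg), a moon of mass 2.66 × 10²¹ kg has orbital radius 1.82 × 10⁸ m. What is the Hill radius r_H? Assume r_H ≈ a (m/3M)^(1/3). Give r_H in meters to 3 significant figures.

r_H ≈ a (m/3M)^(1/3)
    = (1.82 × 10⁸) × (2.66 × 10²¹ / (3 × 3.11 × 10²⁵))^(1/3)
    = 5.56 × 10⁶ m

5.56 × 10⁶ m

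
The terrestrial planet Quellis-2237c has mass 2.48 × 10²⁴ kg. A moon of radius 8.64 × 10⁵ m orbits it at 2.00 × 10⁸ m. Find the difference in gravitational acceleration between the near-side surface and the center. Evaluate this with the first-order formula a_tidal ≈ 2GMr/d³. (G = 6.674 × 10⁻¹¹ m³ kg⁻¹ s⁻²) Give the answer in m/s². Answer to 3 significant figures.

3.58 × 10⁻⁵ m/s²

Δa = 2GMr/d³
   = 2 × (6.674 × 10⁻¹¹) × (2.48 × 10²⁴) × (8.64 × 10⁵) / (2.00 × 10⁸)³
   = 3.58 × 10⁻⁵ m/s²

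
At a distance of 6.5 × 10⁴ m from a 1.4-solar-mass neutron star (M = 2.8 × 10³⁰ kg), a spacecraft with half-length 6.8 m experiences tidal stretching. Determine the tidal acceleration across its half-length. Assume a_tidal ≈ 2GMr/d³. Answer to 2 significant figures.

9.3 × 10⁶ m/s²

Δa = 2GMr/d³
   = 2 × (6.674 × 10⁻¹¹) × (2.8 × 10³⁰) × (6.8) / (6.5 × 10⁴)³
   = 9.3 × 10⁶ m/s²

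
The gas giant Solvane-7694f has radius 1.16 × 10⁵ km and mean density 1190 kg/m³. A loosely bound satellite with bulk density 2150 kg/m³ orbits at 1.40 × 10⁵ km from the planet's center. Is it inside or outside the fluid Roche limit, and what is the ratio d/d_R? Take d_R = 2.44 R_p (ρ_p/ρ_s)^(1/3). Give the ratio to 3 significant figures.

inside; d/d_R ≈ 0.602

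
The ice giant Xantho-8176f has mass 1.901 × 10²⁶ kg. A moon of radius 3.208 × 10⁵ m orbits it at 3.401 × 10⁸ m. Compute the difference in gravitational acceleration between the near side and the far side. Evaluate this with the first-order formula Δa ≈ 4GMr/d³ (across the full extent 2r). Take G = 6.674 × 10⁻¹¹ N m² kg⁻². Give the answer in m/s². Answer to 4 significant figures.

Differencing GM/(d−r)² and GM/(d+r)² to first order in r/d gives 4GMr/d³.
Δg = 4GMr/d³
   = 4 × (6.674 × 10⁻¹¹) × (1.901 × 10²⁶) × (3.208 × 10⁵) / (3.401 × 10⁸)³
   = 4.138 × 10⁻⁴ m/s²

4.138 × 10⁻⁴ m/s²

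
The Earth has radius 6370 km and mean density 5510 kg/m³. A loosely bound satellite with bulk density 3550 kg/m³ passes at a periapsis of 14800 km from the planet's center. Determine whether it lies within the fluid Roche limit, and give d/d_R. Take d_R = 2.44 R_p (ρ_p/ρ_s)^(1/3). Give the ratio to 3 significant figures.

inside; d/d_R ≈ 0.822

d_R = 2.44 × (6370 km) × (5510/3550)^(1/3) = 18000 km
d/d_R = (14800) / (18000) = 0.822
Since d/d_R < 1, the body is inside the Roche limit.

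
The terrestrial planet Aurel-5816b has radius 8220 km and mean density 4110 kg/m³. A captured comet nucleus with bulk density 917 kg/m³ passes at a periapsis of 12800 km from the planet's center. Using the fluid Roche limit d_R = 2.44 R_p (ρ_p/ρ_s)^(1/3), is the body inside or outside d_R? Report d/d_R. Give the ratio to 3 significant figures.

inside; d/d_R ≈ 0.387

d_R = 2.44 × (8220 km) × (4110/917)^(1/3) = 33070 km
d/d_R = (12800) / (33070) = 0.387
Since d/d_R < 1, the body is inside the Roche limit.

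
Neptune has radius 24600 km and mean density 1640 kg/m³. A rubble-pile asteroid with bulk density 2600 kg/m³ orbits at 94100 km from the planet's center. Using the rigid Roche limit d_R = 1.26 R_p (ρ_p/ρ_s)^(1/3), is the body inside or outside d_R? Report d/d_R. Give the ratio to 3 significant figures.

outside; d/d_R ≈ 3.54

d_R = 1.26 × (24600 km) × (1640/2600)^(1/3) = 26580 km
d/d_R = (94100) / (26580) = 3.54
Since d/d_R > 1, the body is outside the Roche limit.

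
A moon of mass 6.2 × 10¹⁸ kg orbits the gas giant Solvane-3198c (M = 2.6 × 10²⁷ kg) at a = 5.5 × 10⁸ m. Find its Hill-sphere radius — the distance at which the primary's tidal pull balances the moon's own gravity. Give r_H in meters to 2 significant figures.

5.1 × 10⁵ m

r_H ≈ a (m/3M)^(1/3)
    = (5.5 × 10⁸) × (6.2 × 10¹⁸ / (3 × 2.6 × 10²⁷))^(1/3)
    = 5.1 × 10⁵ m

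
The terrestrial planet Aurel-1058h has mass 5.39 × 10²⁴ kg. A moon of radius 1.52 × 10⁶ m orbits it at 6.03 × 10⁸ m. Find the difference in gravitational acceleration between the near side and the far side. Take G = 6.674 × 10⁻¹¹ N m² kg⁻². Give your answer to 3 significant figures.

a_tidal = 4GMr/d³
        = 4 × (6.674 × 10⁻¹¹) × (5.39 × 10²⁴) × (1.52 × 10⁶) / (6.03 × 10⁸)³
        = 9.98 × 10⁻⁶ m/s²

9.98 × 10⁻⁶ m/s²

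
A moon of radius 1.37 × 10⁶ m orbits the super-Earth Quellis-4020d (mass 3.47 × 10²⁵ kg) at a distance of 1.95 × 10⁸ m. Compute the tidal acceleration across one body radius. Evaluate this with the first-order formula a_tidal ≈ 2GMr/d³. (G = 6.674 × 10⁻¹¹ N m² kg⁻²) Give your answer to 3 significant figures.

a_tidal = 2GMr/d³
        = 2 × (6.674 × 10⁻¹¹) × (3.47 × 10²⁵) × (1.37 × 10⁶) / (1.95 × 10⁸)³
        = 8.56 × 10⁻⁴ m/s²

8.56 × 10⁻⁴ m/s²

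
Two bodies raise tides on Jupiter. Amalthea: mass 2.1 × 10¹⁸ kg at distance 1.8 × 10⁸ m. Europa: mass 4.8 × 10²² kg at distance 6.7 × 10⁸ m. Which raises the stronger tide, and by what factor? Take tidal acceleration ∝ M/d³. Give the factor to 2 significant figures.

Europa, by a factor of ≈ 440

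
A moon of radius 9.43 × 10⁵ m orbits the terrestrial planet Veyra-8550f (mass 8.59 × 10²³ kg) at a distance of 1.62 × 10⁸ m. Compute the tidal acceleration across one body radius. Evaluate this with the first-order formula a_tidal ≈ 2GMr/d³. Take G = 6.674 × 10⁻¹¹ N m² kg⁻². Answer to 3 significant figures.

Since r ≪ d, expand the inverse-square field across one radius to get the leading 2GMr/d³ term.
Δa = 2GMr/d³
   = 2 × (6.674 × 10⁻¹¹) × (8.59 × 10²³) × (9.43 × 10⁵) / (1.62 × 10⁸)³
   = 2.54 × 10⁻⁵ m/s²

2.54 × 10⁻⁵ m/s²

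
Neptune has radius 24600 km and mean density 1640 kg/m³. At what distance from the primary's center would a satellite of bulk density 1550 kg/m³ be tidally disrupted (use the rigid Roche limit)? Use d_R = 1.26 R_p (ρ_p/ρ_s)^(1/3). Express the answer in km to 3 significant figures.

31600 km

d_R = 1.26 × 24600 km × (1640/1550)^(1/3)
    = 31600 km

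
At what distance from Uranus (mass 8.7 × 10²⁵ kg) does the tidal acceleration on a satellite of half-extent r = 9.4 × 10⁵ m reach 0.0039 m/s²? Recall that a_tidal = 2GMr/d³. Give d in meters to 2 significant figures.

1.4 × 10⁸ m

2GMr/d³ = a_tidal  ⇒  d = (2GMr / a_tidal)^(1/3)
d = (2 × 6.674×10⁻¹¹ × (8.7 × 10²⁵) × (9.4 × 10⁵) / (0.0039))^(1/3)
  = 1.4 × 10⁸ m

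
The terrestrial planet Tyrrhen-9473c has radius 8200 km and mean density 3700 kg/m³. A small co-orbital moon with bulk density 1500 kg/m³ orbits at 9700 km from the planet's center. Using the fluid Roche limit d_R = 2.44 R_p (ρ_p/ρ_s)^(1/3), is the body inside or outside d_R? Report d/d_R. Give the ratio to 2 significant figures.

inside; d/d_R ≈ 0.36

d_R = 2.44 × (8200 km) × (3700/1500)^(1/3) = 27030 km
d/d_R = (9700) / (27030) = 0.36
Since d/d_R < 1, the body is inside the Roche limit.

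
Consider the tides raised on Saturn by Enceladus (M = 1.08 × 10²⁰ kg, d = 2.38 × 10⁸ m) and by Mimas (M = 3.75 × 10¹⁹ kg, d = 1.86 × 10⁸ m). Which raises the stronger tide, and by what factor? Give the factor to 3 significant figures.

Enceladus, by a factor of ≈ 1.37

Tidal acceleration ∝ M/d³, so compare M/d³ for each.
Enceladus: (1.08 × 10²⁰) / (2.38 × 10⁸)³ = 8.011 × 10⁻⁶
Mimas: (3.75 × 10¹⁹) / (1.86 × 10⁸)³ = 5.828 × 10⁻⁶
Ratio (larger/smaller) = 1.37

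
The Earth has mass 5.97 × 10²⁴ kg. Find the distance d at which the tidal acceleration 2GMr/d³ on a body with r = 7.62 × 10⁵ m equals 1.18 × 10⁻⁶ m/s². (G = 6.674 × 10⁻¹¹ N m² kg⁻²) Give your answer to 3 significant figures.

8.01 × 10⁸ m

2GMr/d³ = a_tidal  ⇒  d = (2GMr / a_tidal)^(1/3)
d = (2 × 6.674×10⁻¹¹ × (5.97 × 10²⁴) × (7.62 × 10⁵) / (1.18 × 10⁻⁶))^(1/3)
  = 8.01 × 10⁸ m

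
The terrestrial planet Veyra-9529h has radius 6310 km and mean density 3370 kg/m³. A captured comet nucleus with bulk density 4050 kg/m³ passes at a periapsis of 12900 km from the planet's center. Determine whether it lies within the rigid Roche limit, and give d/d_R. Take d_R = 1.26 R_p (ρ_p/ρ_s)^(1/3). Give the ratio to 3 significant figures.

outside; d/d_R ≈ 1.73

d_R = 1.26 × (6310 km) × (3370/4050)^(1/3) = 7478 km
d/d_R = (12900) / (7478) = 1.73
Since d/d_R > 1, the body is outside the Roche limit.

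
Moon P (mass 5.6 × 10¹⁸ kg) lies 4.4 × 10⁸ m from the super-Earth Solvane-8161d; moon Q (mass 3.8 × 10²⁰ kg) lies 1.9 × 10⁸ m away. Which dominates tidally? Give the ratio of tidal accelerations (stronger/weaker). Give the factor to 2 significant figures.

Moon Q, by a factor of ≈ 840

The tide-raising term goes as M/d³ (the gradient of a 1/d² field).
Moon P: (5.6 × 10¹⁸) / (4.4 × 10⁸)³ = 6.574 × 10⁻⁸
Moon Q: (3.8 × 10²⁰) / (1.9 × 10⁸)³ = 5.540 × 10⁻⁵
Ratio (larger/smaller) = 840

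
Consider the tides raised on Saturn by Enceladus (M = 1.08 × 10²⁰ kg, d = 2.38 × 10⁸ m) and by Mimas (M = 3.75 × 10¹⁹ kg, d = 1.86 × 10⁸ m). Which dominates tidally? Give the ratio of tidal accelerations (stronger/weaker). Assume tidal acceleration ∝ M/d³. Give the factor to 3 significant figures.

The tide-raising term goes as M/d³ (the gradient of a 1/d² field).
Enceladus: (1.08 × 10²⁰) / (2.38 × 10⁸)³ = 8.011 × 10⁻⁶
Mimas: (3.75 × 10¹⁹) / (1.86 × 10⁸)³ = 5.828 × 10⁻⁶
Ratio (larger/smaller) = 1.37

Enceladus, by a factor of ≈ 1.37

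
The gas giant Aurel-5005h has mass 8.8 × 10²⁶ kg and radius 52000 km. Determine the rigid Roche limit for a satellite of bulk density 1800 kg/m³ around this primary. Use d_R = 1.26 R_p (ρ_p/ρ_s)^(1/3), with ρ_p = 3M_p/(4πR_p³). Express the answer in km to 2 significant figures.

62000 km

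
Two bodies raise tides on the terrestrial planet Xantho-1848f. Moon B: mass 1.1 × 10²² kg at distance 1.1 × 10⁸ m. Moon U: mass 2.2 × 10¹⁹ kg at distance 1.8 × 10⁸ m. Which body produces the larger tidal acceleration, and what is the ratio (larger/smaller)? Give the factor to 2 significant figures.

Moon B, by a factor of ≈ 2200

The tide-raising term goes as M/d³ (the gradient of a 1/d² field).
Moon B: (1.1 × 10²²) / (1.1 × 10⁸)³ = 8.264 × 10⁻³
Moon U: (2.2 × 10¹⁹) / (1.8 × 10⁸)³ = 3.772 × 10⁻⁶
Ratio (larger/smaller) = 2200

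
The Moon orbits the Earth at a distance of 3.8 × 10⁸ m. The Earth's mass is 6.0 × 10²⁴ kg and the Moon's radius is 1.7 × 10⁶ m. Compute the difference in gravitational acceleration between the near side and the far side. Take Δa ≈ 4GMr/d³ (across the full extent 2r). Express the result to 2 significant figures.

5.0 × 10⁻⁵ m/s²

Δa = 4GMr/d³
   = 4 × (6.674 × 10⁻¹¹) × (6.0 × 10²⁴) × (1.7 × 10⁶) / (3.8 × 10⁸)³
   = 5.0 × 10⁻⁵ m/s²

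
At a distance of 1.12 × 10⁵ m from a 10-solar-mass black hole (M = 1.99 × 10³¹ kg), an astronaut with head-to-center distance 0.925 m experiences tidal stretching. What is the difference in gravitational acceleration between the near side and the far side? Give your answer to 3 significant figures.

3.50 × 10⁶ m/s²

Differencing GM/(d−r)² and GM/(d+r)² to first order in r/d gives 4GMr/d³.
Δg = 4GMr/d³
   = 4 × (6.674 × 10⁻¹¹) × (1.99 × 10³¹) × (0.925) / (1.12 × 10⁵)³
   = 3.50 × 10⁶ m/s²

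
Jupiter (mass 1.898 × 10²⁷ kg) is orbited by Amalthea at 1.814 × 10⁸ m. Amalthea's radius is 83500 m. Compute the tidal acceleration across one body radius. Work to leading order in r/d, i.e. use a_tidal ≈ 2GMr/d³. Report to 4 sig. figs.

a_tidal = 2GMr/d³
        = 2 × (6.674 × 10⁻¹¹) × (1.898 × 10²⁷) × (83500) / (1.814 × 10⁸)³
        = 3.544 × 10⁻³ m/s²

3.544 × 10⁻³ m/s²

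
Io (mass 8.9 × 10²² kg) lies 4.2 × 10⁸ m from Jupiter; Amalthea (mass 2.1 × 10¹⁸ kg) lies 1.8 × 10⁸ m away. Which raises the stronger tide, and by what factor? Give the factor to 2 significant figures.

Io, by a factor of ≈ 3300

Tidal acceleration ∝ M/d³, so compare M/d³ for each.
Io: (8.9 × 10²²) / (4.2 × 10⁸)³ = 1.201 × 10⁻³
Amalthea: (2.1 × 10¹⁸) / (1.8 × 10⁸)³ = 3.601 × 10⁻⁷
Ratio (larger/smaller) = 3300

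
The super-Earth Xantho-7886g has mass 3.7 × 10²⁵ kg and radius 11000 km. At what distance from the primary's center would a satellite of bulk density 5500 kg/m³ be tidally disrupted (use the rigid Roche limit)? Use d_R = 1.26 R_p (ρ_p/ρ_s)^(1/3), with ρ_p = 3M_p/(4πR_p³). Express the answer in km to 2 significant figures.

15000 km

ρ_p = 3M_p/(4πR_p³) = 3 × (3.7 × 10²⁵) / (4π × (1.1 × 10⁷ m)³) = 6600 kg/m³
d_R = 1.26 × 11000 km × (6600/5500)^(1/3)
    = 15000 km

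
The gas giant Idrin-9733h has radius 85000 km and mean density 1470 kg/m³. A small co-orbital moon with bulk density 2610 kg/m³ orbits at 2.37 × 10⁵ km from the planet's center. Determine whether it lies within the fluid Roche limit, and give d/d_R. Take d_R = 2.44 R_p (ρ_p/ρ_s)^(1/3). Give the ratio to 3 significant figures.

outside; d/d_R ≈ 1.38

d_R = 2.44 × (85000 km) × (1470/2610)^(1/3) = 1.713 × 10⁵ km
d/d_R = (2.37 × 10⁵) / (1.713 × 10⁵) = 1.38
Since d/d_R > 1, the body is outside the Roche limit.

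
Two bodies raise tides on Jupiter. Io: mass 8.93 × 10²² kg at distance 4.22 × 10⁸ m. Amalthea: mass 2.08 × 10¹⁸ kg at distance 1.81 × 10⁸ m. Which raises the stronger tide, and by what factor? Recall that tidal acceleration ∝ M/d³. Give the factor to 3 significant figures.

Compare M/d³ for the two perturbers:
Io: (8.93 × 10²²) / (4.22 × 10⁸)³ = 1.188 × 10⁻³
Amalthea: (2.08 × 10¹⁸) / (1.81 × 10⁸)³ = 3.508 × 10⁻⁷
Ratio (larger/smaller) = 3390

Io, by a factor of ≈ 3390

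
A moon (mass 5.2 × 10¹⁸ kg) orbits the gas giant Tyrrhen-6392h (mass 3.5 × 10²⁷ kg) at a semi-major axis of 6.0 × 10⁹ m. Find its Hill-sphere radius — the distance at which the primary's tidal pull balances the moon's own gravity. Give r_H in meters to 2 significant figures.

4.7 × 10⁶ m

r_H ≈ a (m/3M)^(1/3)
    = (6.0 × 10⁹) × (5.2 × 10¹⁸ / (3 × 3.5 × 10²⁷))^(1/3)
    = 4.7 × 10⁶ m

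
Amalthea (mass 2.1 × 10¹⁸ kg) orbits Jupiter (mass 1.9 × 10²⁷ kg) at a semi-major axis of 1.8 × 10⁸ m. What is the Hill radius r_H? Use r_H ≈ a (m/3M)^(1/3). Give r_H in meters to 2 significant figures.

1.3 × 10⁵ m

r_H ≈ a (m/3M)^(1/3)
    = (1.8 × 10⁸) × (2.1 × 10¹⁸ / (3 × 1.9 × 10²⁷))^(1/3)
    = 1.3 × 10⁵ m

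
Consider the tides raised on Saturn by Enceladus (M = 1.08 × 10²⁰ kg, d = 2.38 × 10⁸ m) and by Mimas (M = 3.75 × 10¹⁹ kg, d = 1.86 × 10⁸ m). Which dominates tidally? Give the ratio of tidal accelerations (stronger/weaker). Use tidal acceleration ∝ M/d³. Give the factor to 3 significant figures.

Compare M/d³ for the two perturbers:
Enceladus: (1.08 × 10²⁰) / (2.38 × 10⁸)³ = 8.011 × 10⁻⁶
Mimas: (3.75 × 10¹⁹) / (1.86 × 10⁸)³ = 5.828 × 10⁻⁶
Ratio (larger/smaller) = 1.37

Enceladus, by a factor of ≈ 1.37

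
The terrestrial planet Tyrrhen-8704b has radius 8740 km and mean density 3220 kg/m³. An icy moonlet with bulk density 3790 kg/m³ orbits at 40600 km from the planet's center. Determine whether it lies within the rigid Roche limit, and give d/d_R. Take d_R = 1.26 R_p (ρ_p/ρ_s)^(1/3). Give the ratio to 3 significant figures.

outside; d/d_R ≈ 3.89

d_R = 1.26 × (8740 km) × (3220/3790)^(1/3) = 10430 km
d/d_R = (40600) / (10430) = 3.89
Since d/d_R > 1, the body is outside the Roche limit.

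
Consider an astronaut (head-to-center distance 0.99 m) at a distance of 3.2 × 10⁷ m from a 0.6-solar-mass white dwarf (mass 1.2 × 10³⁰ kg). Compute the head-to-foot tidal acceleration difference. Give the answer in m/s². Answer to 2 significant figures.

9.7 × 10⁻³ m/s²

Δa = 4GMr/d³
   = 4 × (6.674 × 10⁻¹¹) × (1.2 × 10³⁰) × (0.99) / (3.2 × 10⁷)³
   = 9.7 × 10⁻³ m/s²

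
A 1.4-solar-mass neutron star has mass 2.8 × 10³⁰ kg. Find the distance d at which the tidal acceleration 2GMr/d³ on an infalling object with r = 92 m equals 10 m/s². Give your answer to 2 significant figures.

2GMr/d³ = a_tidal  ⇒  d = (2GMr / a_tidal)^(1/3)
d = (2 × 6.674×10⁻¹¹ × (2.8 × 10³⁰) × (92) / (10))^(1/3)
  = 1.5 × 10⁷ m

1.5 × 10⁷ m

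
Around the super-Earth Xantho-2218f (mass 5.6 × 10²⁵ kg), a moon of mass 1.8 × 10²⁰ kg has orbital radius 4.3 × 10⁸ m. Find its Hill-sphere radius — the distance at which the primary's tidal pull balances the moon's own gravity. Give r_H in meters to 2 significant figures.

r_H ≈ a (m/3M)^(1/3)
    = (4.3 × 10⁸) × (1.8 × 10²⁰ / (3 × 5.6 × 10²⁵))^(1/3)
    = 4.4 × 10⁶ m

4.4 × 10⁶ m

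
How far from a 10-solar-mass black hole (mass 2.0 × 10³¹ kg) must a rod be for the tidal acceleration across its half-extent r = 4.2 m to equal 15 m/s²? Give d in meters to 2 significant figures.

2GMr/d³ = a_tidal  ⇒  d = (2GMr / a_tidal)^(1/3)
d = (2 × 6.674×10⁻¹¹ × (2.0 × 10³¹) × (4.2) / (15))^(1/3)
  = 9.1 × 10⁶ m

9.1 × 10⁶ m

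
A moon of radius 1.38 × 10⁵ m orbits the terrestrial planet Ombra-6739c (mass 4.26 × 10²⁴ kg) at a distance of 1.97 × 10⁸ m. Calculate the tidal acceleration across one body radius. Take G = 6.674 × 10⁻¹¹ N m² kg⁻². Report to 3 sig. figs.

Δa = 2GMr/d³
   = 2 × (6.674 × 10⁻¹¹) × (4.26 × 10²⁴) × (1.38 × 10⁵) / (1.97 × 10⁸)³
   = 1.03 × 10⁻⁵ m/s²

1.03 × 10⁻⁵ m/s²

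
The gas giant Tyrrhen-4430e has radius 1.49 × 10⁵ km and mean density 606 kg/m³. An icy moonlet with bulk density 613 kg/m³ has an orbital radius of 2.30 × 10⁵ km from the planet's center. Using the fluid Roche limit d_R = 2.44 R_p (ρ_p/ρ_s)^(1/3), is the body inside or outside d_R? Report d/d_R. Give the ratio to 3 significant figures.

d_R = 2.44 × (1.49 × 10⁵ km) × (606/613)^(1/3) = 3.622 × 10⁵ km
d/d_R = (2.30 × 10⁵) / (3.622 × 10⁵) = 0.635
Since d/d_R < 1, the body is inside the Roche limit.

inside; d/d_R ≈ 0.635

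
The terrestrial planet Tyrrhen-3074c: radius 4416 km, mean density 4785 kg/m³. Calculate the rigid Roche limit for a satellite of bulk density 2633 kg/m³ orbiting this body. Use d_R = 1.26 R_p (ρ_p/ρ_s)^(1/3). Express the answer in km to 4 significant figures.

6790 km

d_R = 1.26 × 4416 km × (4785/2633)^(1/3)
    = 6790 km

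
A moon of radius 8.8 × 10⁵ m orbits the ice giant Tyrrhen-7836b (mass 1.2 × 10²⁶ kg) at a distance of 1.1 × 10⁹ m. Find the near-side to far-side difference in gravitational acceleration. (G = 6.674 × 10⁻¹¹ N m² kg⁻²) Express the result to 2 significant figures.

2.1 × 10⁻⁵ m/s²

Differencing GM/(d−r)² and GM/(d+r)² to first order in r/d gives 4GMr/d³.
a_tidal = 4GMr/d³
        = 4 × (6.674 × 10⁻¹¹) × (1.2 × 10²⁶) × (8.8 × 10⁵) / (1.1 × 10⁹)³
        = 2.1 × 10⁻⁵ m/s²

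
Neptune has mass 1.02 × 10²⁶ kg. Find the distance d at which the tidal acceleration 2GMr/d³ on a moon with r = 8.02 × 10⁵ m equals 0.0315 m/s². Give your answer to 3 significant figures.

2GMr/d³ = a_tidal  ⇒  d = (2GMr / a_tidal)^(1/3)
d = (2 × 6.674×10⁻¹¹ × (1.02 × 10²⁶) × (8.02 × 10⁵) / (0.0315))^(1/3)
  = 7.02 × 10⁷ m

7.02 × 10⁷ m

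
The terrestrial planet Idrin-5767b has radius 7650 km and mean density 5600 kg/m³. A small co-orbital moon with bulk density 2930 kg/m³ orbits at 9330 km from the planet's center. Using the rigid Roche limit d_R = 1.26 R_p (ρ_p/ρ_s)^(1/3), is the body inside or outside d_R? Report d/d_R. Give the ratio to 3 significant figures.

d_R = 1.26 × (7650 km) × (5600/2930)^(1/3) = 11960 km
d/d_R = (9330) / (11960) = 0.780
Since d/d_R < 1, the body is inside the Roche limit.

inside; d/d_R ≈ 0.780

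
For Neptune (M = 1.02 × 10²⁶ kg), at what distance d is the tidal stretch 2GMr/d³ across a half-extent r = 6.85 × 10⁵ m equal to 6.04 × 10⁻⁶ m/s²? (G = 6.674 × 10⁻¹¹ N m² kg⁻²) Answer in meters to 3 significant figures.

2GMr/d³ = a_tidal  ⇒  d = (2GMr / a_tidal)^(1/3)
d = (2 × 6.674×10⁻¹¹ × (1.02 × 10²⁶) × (6.85 × 10⁵) / (6.04 × 10⁻⁶))^(1/3)
  = 1.16 × 10⁹ m

1.16 × 10⁹ m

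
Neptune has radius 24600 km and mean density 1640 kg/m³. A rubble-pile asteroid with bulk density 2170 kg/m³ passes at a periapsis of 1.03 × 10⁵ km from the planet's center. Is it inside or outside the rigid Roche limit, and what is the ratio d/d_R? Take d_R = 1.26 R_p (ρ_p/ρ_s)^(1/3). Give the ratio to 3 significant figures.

outside; d/d_R ≈ 3.65

d_R = 1.26 × (24600 km) × (1640/2170)^(1/3) = 28230 km
d/d_R = (1.03 × 10⁵) / (28230) = 3.65
Since d/d_R > 1, the body is outside the Roche limit.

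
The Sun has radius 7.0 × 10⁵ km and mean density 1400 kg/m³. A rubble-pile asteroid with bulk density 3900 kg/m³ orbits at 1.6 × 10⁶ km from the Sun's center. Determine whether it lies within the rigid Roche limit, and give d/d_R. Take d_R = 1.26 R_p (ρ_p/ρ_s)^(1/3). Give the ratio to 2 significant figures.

outside; d/d_R ≈ 2.6

d_R = 1.26 × (7.0 × 10⁵ km) × (1400/3900)^(1/3) = 6.268 × 10⁵ km
d/d_R = (1.6 × 10⁶) / (6.268 × 10⁵) = 2.6
Since d/d_R > 1, the body is outside the Roche limit.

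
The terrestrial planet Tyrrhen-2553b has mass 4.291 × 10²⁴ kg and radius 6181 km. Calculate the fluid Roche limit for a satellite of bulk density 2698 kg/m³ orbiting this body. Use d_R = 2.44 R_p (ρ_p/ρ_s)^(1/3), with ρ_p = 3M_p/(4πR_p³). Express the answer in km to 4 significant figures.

17670 km

ρ_p = 3M_p/(4πR_p³) = 3 × (4.291 × 10²⁴) / (4π × (6.181 × 10⁶ m)³) = 4338 kg/m³
d_R = 2.44 × 6181 km × (4338/2698)^(1/3)
    = 17670 km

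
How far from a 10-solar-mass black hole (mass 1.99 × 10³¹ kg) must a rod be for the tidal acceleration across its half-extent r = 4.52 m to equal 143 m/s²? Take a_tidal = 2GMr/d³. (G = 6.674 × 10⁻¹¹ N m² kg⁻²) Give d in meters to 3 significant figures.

4.38 × 10⁶ m

2GMr/d³ = a_tidal  ⇒  d = (2GMr / a_tidal)^(1/3)
d = (2 × 6.674×10⁻¹¹ × (1.99 × 10³¹) × (4.52) / (143))^(1/3)
  = 4.38 × 10⁶ m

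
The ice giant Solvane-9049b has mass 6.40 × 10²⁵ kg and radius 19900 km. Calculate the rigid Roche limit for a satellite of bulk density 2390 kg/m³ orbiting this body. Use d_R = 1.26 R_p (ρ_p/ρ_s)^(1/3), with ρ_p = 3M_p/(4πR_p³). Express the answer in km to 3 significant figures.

23400 km

ρ_p = 3M_p/(4πR_p³) = 3 × (6.40 × 10²⁵) / (4π × (1.99 × 10⁷ m)³) = 1940 kg/m³
d_R = 1.26 × 19900 km × (1940/2390)^(1/3)
    = 23400 km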